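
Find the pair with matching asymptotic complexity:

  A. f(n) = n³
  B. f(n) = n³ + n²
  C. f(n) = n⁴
A and B

Examining each function:
  A. n³ is O(n³)
  B. n³ + n² is O(n³)
  C. n⁴ is O(n⁴)

Functions A and B both have the same complexity class.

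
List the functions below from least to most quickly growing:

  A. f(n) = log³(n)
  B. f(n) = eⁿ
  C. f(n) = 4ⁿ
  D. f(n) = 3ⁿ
A < B < D < C

Comparing growth rates:
A = log³(n) is O(log³ n)
B = eⁿ is O(eⁿ)
D = 3ⁿ is O(3ⁿ)
C = 4ⁿ is O(4ⁿ)

Therefore, the order from slowest to fastest is: A < B < D < C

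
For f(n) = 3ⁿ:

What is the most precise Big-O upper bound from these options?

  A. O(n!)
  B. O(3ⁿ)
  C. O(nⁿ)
B

f(n) = 3ⁿ is O(3ⁿ).
All listed options are valid Big-O bounds (upper bounds),
but O(3ⁿ) is the tightest (smallest valid bound).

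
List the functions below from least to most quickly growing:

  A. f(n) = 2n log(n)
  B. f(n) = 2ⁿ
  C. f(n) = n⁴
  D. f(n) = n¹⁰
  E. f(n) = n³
A < E < C < D < B

Comparing growth rates:
A = 2n log(n) is O(n log n)
E = n³ is O(n³)
C = n⁴ is O(n⁴)
D = n¹⁰ is O(n¹⁰)
B = 2ⁿ is O(2ⁿ)

Therefore, the order from slowest to fastest is: A < E < C < D < B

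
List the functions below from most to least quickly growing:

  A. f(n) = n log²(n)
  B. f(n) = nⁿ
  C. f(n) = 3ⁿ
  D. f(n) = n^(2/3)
B > C > A > D

Comparing growth rates:
B = nⁿ is O(nⁿ)
C = 3ⁿ is O(3ⁿ)
A = n log²(n) is O(n log² n)
D = n^(2/3) is O(n^(2/3))

Therefore, the order from fastest to slowest is: B > C > A > D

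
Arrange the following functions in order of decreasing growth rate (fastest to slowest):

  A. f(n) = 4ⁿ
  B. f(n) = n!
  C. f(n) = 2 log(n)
B > A > C

Comparing growth rates:
B = n! is O(n!)
A = 4ⁿ is O(4ⁿ)
C = 2 log(n) is O(log n)

Therefore, the order from fastest to slowest is: B > A > C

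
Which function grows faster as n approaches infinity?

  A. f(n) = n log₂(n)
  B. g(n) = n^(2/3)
A

f(n) = n log₂(n) is O(n log n), while g(n) = n^(2/3) is O(n^(2/3)).
Since O(n log n) grows faster than O(n^(2/3)), f(n) dominates.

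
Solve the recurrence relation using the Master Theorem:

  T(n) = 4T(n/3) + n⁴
Θ(n⁴)

Master Theorem: a = 4, b = 3, f(n) = n⁴.
Compute the critical exponent d = log₃(4) = 1.262.
Compare f(n) = Θ(n⁴) against n^d:
  k = 4 > d = 1.262, so f(n) = Ω(n^(d+ε)) — Case 3.
  Regularity: a·(n/b)^4/n^4 = a/b^4 = 4/81 < 1 ✓.
  The top-level work dominates: T(n) = Θ(f(n)) = Θ(n⁴).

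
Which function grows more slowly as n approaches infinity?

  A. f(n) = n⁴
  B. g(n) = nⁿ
A

f(n) = n⁴ is O(n⁴), while g(n) = nⁿ is O(nⁿ).
Since O(n⁴) grows slower than O(nⁿ), f(n) is dominated.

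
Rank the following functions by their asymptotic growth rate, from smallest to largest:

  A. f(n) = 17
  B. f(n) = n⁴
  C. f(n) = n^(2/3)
A < C < B

Comparing growth rates:
A = 17 is O(1)
C = n^(2/3) is O(n^(2/3))
B = n⁴ is O(n⁴)

Therefore, the order from slowest to fastest is: A < C < B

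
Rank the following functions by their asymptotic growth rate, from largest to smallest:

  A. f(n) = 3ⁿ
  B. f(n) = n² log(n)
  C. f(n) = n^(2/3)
A > B > C

Comparing growth rates:
A = 3ⁿ is O(3ⁿ)
B = n² log(n) is O(n² log n)
C = n^(2/3) is O(n^(2/3))

Therefore, the order from fastest to slowest is: A > B > C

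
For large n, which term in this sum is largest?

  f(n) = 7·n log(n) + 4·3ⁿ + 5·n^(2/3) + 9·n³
4·3ⁿ

Looking at each term:
  - 7·n log(n) is O(n log n)
  - 4·3ⁿ is O(3ⁿ)
  - 5·n^(2/3) is O(n^(2/3))
  - 9·n³ is O(n³)

The term 4·3ⁿ (O(3ⁿ)) grows fastest and dominates all others.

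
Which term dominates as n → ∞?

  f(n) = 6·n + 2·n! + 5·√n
2·n!

Looking at each term:
  - 6·n is O(n)
  - 2·n! is O(n!)
  - 5·√n is O(√n)

The term 2·n! (O(n!)) grows fastest and dominates all others.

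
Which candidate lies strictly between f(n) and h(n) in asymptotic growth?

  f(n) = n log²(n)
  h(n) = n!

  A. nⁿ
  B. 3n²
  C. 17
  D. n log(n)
B

We need g(n) with n log²(n) = o(g(n)) and g(n) = o(n!), i.e. O(n log² n) ≺ g ≺ O(n!).
Check each option:
  A. nⁿ — O(nⁿ) does not grow strictly slower than h(n)
  B. 3n² — O(n²) is strictly between O(n log² n) and O(n!) ✓
  C. 17 — O(1) does not grow strictly faster than f(n)
  D. n log(n) — O(n log n) does not grow strictly faster than f(n)

Only option B (3n²) lies strictly between.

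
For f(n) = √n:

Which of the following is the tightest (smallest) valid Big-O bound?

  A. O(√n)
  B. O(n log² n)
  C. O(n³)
A

f(n) = √n is O(√n).
All listed options are valid Big-O bounds (upper bounds),
but O(√n) is the tightest (smallest valid bound).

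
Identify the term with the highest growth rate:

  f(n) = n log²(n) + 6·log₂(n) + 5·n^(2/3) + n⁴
n⁴

Looking at each term:
  - n log²(n) is O(n log² n)
  - 6·log₂(n) is O(log n)
  - 5·n^(2/3) is O(n^(2/3))
  - n⁴ is O(n⁴)

The term n⁴ (O(n⁴)) grows fastest and dominates all others.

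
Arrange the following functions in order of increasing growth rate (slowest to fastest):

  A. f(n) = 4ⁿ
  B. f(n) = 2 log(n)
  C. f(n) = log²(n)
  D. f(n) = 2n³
B < C < D < A

Comparing growth rates:
B = 2 log(n) is O(log n)
C = log²(n) is O(log² n)
D = 2n³ is O(n³)
A = 4ⁿ is O(4ⁿ)

Therefore, the order from slowest to fastest is: B < C < D < A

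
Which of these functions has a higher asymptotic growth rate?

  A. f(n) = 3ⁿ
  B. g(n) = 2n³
A

f(n) = 3ⁿ is O(3ⁿ), while g(n) = 2n³ is O(n³).
Since O(3ⁿ) grows faster than O(n³), f(n) dominates.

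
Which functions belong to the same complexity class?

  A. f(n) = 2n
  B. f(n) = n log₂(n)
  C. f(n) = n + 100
A and C

Examining each function:
  A. 2n is O(n)
  B. n log₂(n) is O(n log n)
  C. n + 100 is O(n)

Functions A and C both have the same complexity class.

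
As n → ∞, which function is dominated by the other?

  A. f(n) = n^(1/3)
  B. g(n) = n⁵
A

f(n) = n^(1/3) is O(n^(1/3)), while g(n) = n⁵ is O(n⁵).
Since O(n^(1/3)) grows slower than O(n⁵), f(n) is dominated.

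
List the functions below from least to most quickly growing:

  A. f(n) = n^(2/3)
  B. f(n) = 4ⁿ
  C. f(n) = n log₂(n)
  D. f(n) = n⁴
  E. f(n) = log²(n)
E < A < C < D < B

Comparing growth rates:
E = log²(n) is O(log² n)
A = n^(2/3) is O(n^(2/3))
C = n log₂(n) is O(n log n)
D = n⁴ is O(n⁴)
B = 4ⁿ is O(4ⁿ)

Therefore, the order from slowest to fastest is: E < A < C < D < B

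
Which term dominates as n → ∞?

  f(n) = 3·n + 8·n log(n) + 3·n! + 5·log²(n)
3·n!

Looking at each term:
  - 3·n is O(n)
  - 8·n log(n) is O(n log n)
  - 3·n! is O(n!)
  - 5·log²(n) is O(log² n)

The term 3·n! (O(n!)) grows fastest and dominates all others.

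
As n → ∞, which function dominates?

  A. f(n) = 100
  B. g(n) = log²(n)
B

f(n) = 100 is O(1), while g(n) = log²(n) is O(log² n).
Since O(log² n) grows faster than O(1), g(n) dominates.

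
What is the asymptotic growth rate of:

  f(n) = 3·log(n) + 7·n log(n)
Θ(n log n)

Order the terms by growth rate: 3·log(n) ≺ 7·n log(n).
The fastest-growing term 7·n log(n) dominates as n → ∞; dropping its constant factor gives Θ(n log n).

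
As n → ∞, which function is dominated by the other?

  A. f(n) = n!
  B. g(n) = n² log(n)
B

f(n) = n! is O(n!), while g(n) = n² log(n) is O(n² log n).
Since O(n² log n) grows slower than O(n!), g(n) is dominated.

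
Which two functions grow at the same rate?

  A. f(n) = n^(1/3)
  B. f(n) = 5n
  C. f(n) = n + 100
B and C

Examining each function:
  A. n^(1/3) is O(n^(1/3))
  B. 5n is O(n)
  C. n + 100 is O(n)

Functions B and C both have the same complexity class.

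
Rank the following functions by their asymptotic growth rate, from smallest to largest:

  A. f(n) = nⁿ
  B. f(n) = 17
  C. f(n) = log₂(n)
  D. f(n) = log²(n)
B < C < D < A

Comparing growth rates:
B = 17 is O(1)
C = log₂(n) is O(log n)
D = log²(n) is O(log² n)
A = nⁿ is O(nⁿ)

Therefore, the order from slowest to fastest is: B < C < D < A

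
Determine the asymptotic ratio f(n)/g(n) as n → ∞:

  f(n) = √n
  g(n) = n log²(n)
0

Since √n (O(√n)) grows slower than n log²(n) (O(n log² n)),
the ratio f(n)/g(n) → 0 as n → ∞.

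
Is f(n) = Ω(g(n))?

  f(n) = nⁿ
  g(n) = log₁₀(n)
True

f(n) = nⁿ is O(nⁿ), and g(n) = log₁₀(n) is O(log n).
Since O(nⁿ) grows at least as fast as O(log n), f(n) = Ω(g(n)) is true.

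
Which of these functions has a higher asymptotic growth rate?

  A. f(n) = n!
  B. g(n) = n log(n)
A

f(n) = n! is O(n!), while g(n) = n log(n) is O(n log n).
Since O(n!) grows faster than O(n log n), f(n) dominates.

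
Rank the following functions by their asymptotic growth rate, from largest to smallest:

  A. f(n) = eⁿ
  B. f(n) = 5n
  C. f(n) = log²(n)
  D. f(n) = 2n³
A > D > B > C

Comparing growth rates:
A = eⁿ is O(eⁿ)
D = 2n³ is O(n³)
B = 5n is O(n)
C = log²(n) is O(log² n)

Therefore, the order from fastest to slowest is: A > D > B > C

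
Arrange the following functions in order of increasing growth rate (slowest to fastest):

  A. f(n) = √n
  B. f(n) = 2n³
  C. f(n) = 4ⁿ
A < B < C

Comparing growth rates:
A = √n is O(√n)
B = 2n³ is O(n³)
C = 4ⁿ is O(4ⁿ)

Therefore, the order from slowest to fastest is: A < B < C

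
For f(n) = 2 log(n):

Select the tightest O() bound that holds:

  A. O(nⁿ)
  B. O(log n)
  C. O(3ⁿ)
B

f(n) = 2 log(n) is O(log n).
All listed options are valid Big-O bounds (upper bounds),
but O(log n) is the tightest (smallest valid bound).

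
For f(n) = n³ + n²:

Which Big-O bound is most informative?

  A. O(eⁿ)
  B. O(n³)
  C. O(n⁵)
B

f(n) = n³ + n² is O(n³).
All listed options are valid Big-O bounds (upper bounds),
but O(n³) is the tightest (smallest valid bound).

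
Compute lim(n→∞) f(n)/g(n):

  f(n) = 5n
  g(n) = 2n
5/2

Since 5n and 2n have the same growth rate (O(n)),
the ratio converges to a constant: 5/2.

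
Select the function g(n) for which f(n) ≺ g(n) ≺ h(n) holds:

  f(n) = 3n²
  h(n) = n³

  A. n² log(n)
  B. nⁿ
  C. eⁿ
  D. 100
A

We need g(n) with 3n² = o(g(n)) and g(n) = o(n³), i.e. O(n²) ≺ g ≺ O(n³).
Check each option:
  A. n² log(n) — O(n² log n) is strictly between O(n²) and O(n³) ✓
  B. nⁿ — O(nⁿ) does not grow strictly slower than h(n)
  C. eⁿ — O(eⁿ) does not grow strictly slower than h(n)
  D. 100 — O(1) does not grow strictly faster than f(n)

Only option A (n² log(n)) lies strictly between.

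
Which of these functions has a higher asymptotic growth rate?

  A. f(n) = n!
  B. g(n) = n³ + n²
A

f(n) = n! is O(n!), while g(n) = n³ + n² is O(n³).
Since O(n!) grows faster than O(n³), f(n) dominates.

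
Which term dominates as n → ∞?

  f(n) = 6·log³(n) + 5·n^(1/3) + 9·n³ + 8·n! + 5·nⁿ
5·nⁿ

Looking at each term:
  - 6·log³(n) is O(log³ n)
  - 5·n^(1/3) is O(n^(1/3))
  - 9·n³ is O(n³)
  - 8·n! is O(n!)
  - 5·nⁿ is O(nⁿ)

The term 5·nⁿ (O(nⁿ)) grows fastest and dominates all others.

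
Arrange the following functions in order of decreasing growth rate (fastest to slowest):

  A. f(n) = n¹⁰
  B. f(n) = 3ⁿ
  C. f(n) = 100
B > A > C

Comparing growth rates:
B = 3ⁿ is O(3ⁿ)
A = n¹⁰ is O(n¹⁰)
C = 100 is O(1)

Therefore, the order from fastest to slowest is: B > A > C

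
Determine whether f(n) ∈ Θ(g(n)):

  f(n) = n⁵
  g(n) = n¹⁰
False

f(n) = n⁵ is O(n⁵), and g(n) = n¹⁰ is O(n¹⁰).
Since they have different growth rates, f(n) = Θ(g(n)) is false.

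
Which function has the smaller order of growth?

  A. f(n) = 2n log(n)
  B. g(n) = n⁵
A

f(n) = 2n log(n) is O(n log n), while g(n) = n⁵ is O(n⁵).
Since O(n log n) grows slower than O(n⁵), f(n) is dominated.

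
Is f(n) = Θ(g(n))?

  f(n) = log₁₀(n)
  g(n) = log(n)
True

f(n) = log₁₀(n) and g(n) = log(n) are both O(log n).
Since they have the same asymptotic growth rate, f(n) = Θ(g(n)) is true.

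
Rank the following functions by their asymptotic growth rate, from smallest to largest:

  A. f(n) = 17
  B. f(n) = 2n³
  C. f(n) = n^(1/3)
A < C < B

Comparing growth rates:
A = 17 is O(1)
C = n^(1/3) is O(n^(1/3))
B = 2n³ is O(n³)

Therefore, the order from slowest to fastest is: A < C < B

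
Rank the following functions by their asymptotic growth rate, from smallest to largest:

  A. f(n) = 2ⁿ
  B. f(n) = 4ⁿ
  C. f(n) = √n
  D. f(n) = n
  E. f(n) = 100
E < C < D < A < B

Comparing growth rates:
E = 100 is O(1)
C = √n is O(√n)
D = n is O(n)
A = 2ⁿ is O(2ⁿ)
B = 4ⁿ is O(4ⁿ)

Therefore, the order from slowest to fastest is: E < C < D < A < B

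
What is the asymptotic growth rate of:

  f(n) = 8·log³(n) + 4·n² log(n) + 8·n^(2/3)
Θ(n² log n)

Order the terms by growth rate: 8·log³(n) ≺ 8·n^(2/3) ≺ 4·n² log(n).
The fastest-growing term 4·n² log(n) dominates as n → ∞; dropping its constant factor gives Θ(n² log n).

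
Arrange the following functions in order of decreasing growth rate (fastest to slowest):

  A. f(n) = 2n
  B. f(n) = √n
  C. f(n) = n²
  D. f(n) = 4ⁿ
D > C > A > B

Comparing growth rates:
D = 4ⁿ is O(4ⁿ)
C = n² is O(n²)
A = 2n is O(n)
B = √n is O(√n)

Therefore, the order from fastest to slowest is: D > C > A > B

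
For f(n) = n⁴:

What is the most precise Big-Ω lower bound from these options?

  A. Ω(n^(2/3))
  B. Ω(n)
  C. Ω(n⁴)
C

f(n) = n⁴ is Ω(n⁴).
All listed options are valid Big-Ω bounds (lower bounds),
but Ω(n⁴) is the tightest (largest valid bound).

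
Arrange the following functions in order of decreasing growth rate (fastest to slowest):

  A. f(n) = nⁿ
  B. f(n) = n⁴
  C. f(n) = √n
A > B > C

Comparing growth rates:
A = nⁿ is O(nⁿ)
B = n⁴ is O(n⁴)
C = √n is O(√n)

Therefore, the order from fastest to slowest is: A > B > C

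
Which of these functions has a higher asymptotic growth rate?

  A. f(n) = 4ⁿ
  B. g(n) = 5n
A

f(n) = 4ⁿ is O(4ⁿ), while g(n) = 5n is O(n).
Since O(4ⁿ) grows faster than O(n), f(n) dominates.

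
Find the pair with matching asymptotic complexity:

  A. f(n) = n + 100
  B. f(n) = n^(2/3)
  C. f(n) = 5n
A and C

Examining each function:
  A. n + 100 is O(n)
  B. n^(2/3) is O(n^(2/3))
  C. 5n is O(n)

Functions A and C both have the same complexity class.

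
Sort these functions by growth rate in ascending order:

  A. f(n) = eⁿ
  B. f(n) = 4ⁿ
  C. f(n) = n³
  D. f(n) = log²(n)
D < C < A < B

Comparing growth rates:
D = log²(n) is O(log² n)
C = n³ is O(n³)
A = eⁿ is O(eⁿ)
B = 4ⁿ is O(4ⁿ)

Therefore, the order from slowest to fastest is: D < C < A < B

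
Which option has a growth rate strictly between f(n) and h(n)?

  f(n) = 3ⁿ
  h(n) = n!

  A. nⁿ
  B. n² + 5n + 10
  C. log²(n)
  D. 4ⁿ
D

We need g(n) with 3ⁿ = o(g(n)) and g(n) = o(n!), i.e. O(3ⁿ) ≺ g ≺ O(n!).
Check each option:
  A. nⁿ — O(nⁿ) does not grow strictly slower than h(n)
  B. n² + 5n + 10 — O(n²) does not grow strictly faster than f(n)
  C. log²(n) — O(log² n) does not grow strictly faster than f(n)
  D. 4ⁿ — O(4ⁿ) is strictly between O(3ⁿ) and O(n!) ✓

Only option D (4ⁿ) lies strictly between.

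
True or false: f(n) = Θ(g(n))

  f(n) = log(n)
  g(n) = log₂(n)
True

f(n) = log(n) and g(n) = log₂(n) are both O(log n).
Since they have the same asymptotic growth rate, f(n) = Θ(g(n)) is true.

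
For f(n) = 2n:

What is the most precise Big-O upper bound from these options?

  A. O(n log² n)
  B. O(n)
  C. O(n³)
B

f(n) = 2n is O(n).
All listed options are valid Big-O bounds (upper bounds),
but O(n) is the tightest (smallest valid bound).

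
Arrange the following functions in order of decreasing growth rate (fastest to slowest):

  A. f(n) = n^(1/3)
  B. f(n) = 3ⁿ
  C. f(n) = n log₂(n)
B > C > A

Comparing growth rates:
B = 3ⁿ is O(3ⁿ)
C = n log₂(n) is O(n log n)
A = n^(1/3) is O(n^(1/3))

Therefore, the order from fastest to slowest is: B > C > A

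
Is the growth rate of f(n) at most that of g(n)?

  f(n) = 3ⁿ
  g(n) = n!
True

f(n) = 3ⁿ is O(3ⁿ), and g(n) = n! is O(n!).
Since O(3ⁿ) ⊆ O(n!) (f grows no faster than g), f(n) = O(g(n)) is true.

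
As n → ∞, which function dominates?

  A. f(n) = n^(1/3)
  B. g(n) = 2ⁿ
B

f(n) = n^(1/3) is O(n^(1/3)), while g(n) = 2ⁿ is O(2ⁿ).
Since O(2ⁿ) grows faster than O(n^(1/3)), g(n) dominates.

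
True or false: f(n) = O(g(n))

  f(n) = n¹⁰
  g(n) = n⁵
False

f(n) = n¹⁰ is O(n¹⁰), and g(n) = n⁵ is O(n⁵).
Since O(n¹⁰) grows faster than O(n⁵), f(n) = O(g(n)) is false.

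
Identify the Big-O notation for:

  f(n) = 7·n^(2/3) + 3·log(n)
O(n^(2/3))

The dominant term in 7·n^(2/3) + 3·log(n) is 7·n^(2/3), which is Θ(n^(2/3)).
Lower-order terms (3·log(n)) are asymptotically negligible.
Constants are absorbed, so the tightest bound is O(n^(2/3)).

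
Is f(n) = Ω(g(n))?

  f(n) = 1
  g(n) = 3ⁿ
False

f(n) = 1 is O(1), and g(n) = 3ⁿ is O(3ⁿ).
Since O(1) grows slower than O(3ⁿ), f(n) = Ω(g(n)) is false.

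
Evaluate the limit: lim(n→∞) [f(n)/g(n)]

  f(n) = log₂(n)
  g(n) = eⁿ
0

Since log₂(n) (O(log n)) grows slower than eⁿ (O(eⁿ)),
the ratio f(n)/g(n) → 0 as n → ∞.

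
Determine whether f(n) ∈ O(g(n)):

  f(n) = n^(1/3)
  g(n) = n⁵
True

f(n) = n^(1/3) is O(n^(1/3)), and g(n) = n⁵ is O(n⁵).
Since O(n^(1/3)) ⊆ O(n⁵) (f grows no faster than g), f(n) = O(g(n)) is true.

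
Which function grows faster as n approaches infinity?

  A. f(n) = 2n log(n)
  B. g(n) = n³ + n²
B

f(n) = 2n log(n) is O(n log n), while g(n) = n³ + n² is O(n³).
Since O(n³) grows faster than O(n log n), g(n) dominates.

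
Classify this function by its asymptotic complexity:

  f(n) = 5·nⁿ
O(nⁿ)

The dominant term in 5·nⁿ is 5·nⁿ, which is Θ(nⁿ).
Constants are absorbed, so the tightest bound is O(nⁿ).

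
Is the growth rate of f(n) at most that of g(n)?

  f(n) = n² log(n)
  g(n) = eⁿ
True

f(n) = n² log(n) is O(n² log n), and g(n) = eⁿ is O(eⁿ).
Since O(n² log n) ⊆ O(eⁿ) (f grows no faster than g), f(n) = O(g(n)) is true.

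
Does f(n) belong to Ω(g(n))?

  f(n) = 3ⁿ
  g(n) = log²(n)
True

f(n) = 3ⁿ is O(3ⁿ), and g(n) = log²(n) is O(log² n).
Since O(3ⁿ) grows at least as fast as O(log² n), f(n) = Ω(g(n)) is true.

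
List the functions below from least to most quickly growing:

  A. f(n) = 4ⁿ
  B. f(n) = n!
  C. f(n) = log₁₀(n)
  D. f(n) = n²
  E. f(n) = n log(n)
C < E < D < A < B

Comparing growth rates:
C = log₁₀(n) is O(log n)
E = n log(n) is O(n log n)
D = n² is O(n²)
A = 4ⁿ is O(4ⁿ)
B = n! is O(n!)

Therefore, the order from slowest to fastest is: C < E < D < A < B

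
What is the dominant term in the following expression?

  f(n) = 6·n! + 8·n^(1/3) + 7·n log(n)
6·n!

Looking at each term:
  - 6·n! is O(n!)
  - 8·n^(1/3) is O(n^(1/3))
  - 7·n log(n) is O(n log n)

The term 6·n! (O(n!)) grows fastest and dominates all others.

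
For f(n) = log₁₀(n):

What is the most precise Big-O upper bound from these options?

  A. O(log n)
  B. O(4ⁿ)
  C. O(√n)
A

f(n) = log₁₀(n) is O(log n).
All listed options are valid Big-O bounds (upper bounds),
but O(log n) is the tightest (smallest valid bound).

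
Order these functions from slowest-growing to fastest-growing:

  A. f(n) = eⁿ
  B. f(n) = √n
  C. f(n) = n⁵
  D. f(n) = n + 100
B < D < C < A

Comparing growth rates:
B = √n is O(√n)
D = n + 100 is O(n)
C = n⁵ is O(n⁵)
A = eⁿ is O(eⁿ)

Therefore, the order from slowest to fastest is: B < D < C < A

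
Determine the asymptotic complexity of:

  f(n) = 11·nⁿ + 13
O(nⁿ)

The dominant term in 11·nⁿ + 13 is 11·nⁿ, which is Θ(nⁿ).
Lower-order terms (13) are asymptotically negligible.
Constants are absorbed, so the tightest bound is O(nⁿ).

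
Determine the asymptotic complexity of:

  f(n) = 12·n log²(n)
O(n log² n)

The dominant term in 12·n log²(n) is 12·n log²(n), which is Θ(n log² n).
Constants are absorbed, so the tightest bound is O(n log² n).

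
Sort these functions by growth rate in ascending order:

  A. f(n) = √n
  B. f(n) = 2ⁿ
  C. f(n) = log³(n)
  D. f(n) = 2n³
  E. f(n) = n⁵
C < A < D < E < B

Comparing growth rates:
C = log³(n) is O(log³ n)
A = √n is O(√n)
D = 2n³ is O(n³)
E = n⁵ is O(n⁵)
B = 2ⁿ is O(2ⁿ)

Therefore, the order from slowest to fastest is: C < A < D < E < B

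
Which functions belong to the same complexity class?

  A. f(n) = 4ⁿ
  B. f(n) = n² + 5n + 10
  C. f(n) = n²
B and C

Examining each function:
  A. 4ⁿ is O(4ⁿ)
  B. n² + 5n + 10 is O(n²)
  C. n² is O(n²)

Functions B and C both have the same complexity class.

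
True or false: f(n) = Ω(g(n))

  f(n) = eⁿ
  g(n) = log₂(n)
True

f(n) = eⁿ is O(eⁿ), and g(n) = log₂(n) is O(log n).
Since O(eⁿ) grows at least as fast as O(log n), f(n) = Ω(g(n)) is true.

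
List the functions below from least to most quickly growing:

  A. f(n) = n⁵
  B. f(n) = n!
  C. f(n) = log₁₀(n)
C < A < B

Comparing growth rates:
C = log₁₀(n) is O(log n)
A = n⁵ is O(n⁵)
B = n! is O(n!)

Therefore, the order from slowest to fastest is: C < A < B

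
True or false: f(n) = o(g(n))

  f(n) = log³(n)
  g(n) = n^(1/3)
True

f(n) = log³(n) is O(log³ n), and g(n) = n^(1/3) is O(n^(1/3)).
Since O(log³ n) grows strictly slower than O(n^(1/3)), f(n) = o(g(n)) is true.
This means lim(n→∞) f(n)/g(n) = 0.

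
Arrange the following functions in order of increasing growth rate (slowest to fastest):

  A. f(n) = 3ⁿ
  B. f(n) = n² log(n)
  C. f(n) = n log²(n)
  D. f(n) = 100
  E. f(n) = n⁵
D < C < B < E < A

Comparing growth rates:
D = 100 is O(1)
C = n log²(n) is O(n log² n)
B = n² log(n) is O(n² log n)
E = n⁵ is O(n⁵)
A = 3ⁿ is O(3ⁿ)

Therefore, the order from slowest to fastest is: D < C < B < E < A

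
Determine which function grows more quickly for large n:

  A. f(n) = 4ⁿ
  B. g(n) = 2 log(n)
A

f(n) = 4ⁿ is O(4ⁿ), while g(n) = 2 log(n) is O(log n).
Since O(4ⁿ) grows faster than O(log n), f(n) dominates.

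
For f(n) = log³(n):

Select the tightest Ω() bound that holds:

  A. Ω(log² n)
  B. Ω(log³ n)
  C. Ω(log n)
B

f(n) = log³(n) is Ω(log³ n).
All listed options are valid Big-Ω bounds (lower bounds),
but Ω(log³ n) is the tightest (largest valid bound).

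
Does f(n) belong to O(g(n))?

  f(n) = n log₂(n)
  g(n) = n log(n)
True

f(n) = n log₂(n) and g(n) = n log(n) are both O(n log n).
Big-O permits equal growth rates (f ≤ c·g for some c), so f(n) = O(g(n)) is true.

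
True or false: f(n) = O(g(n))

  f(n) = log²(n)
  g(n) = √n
True

f(n) = log²(n) is O(log² n), and g(n) = √n is O(√n).
Since O(log² n) ⊆ O(√n) (f grows no faster than g), f(n) = O(g(n)) is true.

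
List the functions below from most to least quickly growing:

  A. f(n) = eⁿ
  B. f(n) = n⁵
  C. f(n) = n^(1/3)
A > B > C

Comparing growth rates:
A = eⁿ is O(eⁿ)
B = n⁵ is O(n⁵)
C = n^(1/3) is O(n^(1/3))

Therefore, the order from fastest to slowest is: A > B > C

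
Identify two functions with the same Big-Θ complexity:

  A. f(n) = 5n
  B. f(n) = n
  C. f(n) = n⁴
A and B

Examining each function:
  A. 5n is O(n)
  B. n is O(n)
  C. n⁴ is O(n⁴)

Functions A and B both have the same complexity class.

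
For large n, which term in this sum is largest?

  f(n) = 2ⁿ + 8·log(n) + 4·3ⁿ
4·3ⁿ

Looking at each term:
  - 2ⁿ is O(2ⁿ)
  - 8·log(n) is O(log n)
  - 4·3ⁿ is O(3ⁿ)

The term 4·3ⁿ (O(3ⁿ)) grows fastest and dominates all others.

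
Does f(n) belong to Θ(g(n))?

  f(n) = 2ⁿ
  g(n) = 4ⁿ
False

f(n) = 2ⁿ is O(2ⁿ), and g(n) = 4ⁿ is O(4ⁿ).
Since they have different growth rates, f(n) = Θ(g(n)) is false.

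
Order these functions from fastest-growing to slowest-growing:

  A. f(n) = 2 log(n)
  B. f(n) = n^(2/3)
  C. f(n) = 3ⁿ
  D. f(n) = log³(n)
C > B > D > A

Comparing growth rates:
C = 3ⁿ is O(3ⁿ)
B = n^(2/3) is O(n^(2/3))
D = log³(n) is O(log³ n)
A = 2 log(n) is O(log n)

Therefore, the order from fastest to slowest is: C > B > D > A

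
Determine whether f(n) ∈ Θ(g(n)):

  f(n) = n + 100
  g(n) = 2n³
False

f(n) = n + 100 is O(n), and g(n) = 2n³ is O(n³).
Since they have different growth rates, f(n) = Θ(g(n)) is false.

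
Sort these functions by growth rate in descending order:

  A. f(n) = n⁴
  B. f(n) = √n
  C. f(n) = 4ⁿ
C > A > B

Comparing growth rates:
C = 4ⁿ is O(4ⁿ)
A = n⁴ is O(n⁴)
B = √n is O(√n)

Therefore, the order from fastest to slowest is: C > A > B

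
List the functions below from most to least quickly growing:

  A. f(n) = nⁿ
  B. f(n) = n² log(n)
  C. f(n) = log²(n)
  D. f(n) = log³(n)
A > B > D > C

Comparing growth rates:
A = nⁿ is O(nⁿ)
B = n² log(n) is O(n² log n)
D = log³(n) is O(log³ n)
C = log²(n) is O(log² n)

Therefore, the order from fastest to slowest is: A > B > D > C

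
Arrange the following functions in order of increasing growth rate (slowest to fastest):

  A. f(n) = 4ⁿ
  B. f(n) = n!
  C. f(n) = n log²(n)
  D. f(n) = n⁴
C < D < A < B

Comparing growth rates:
C = n log²(n) is O(n log² n)
D = n⁴ is O(n⁴)
A = 4ⁿ is O(4ⁿ)
B = n! is O(n!)

Therefore, the order from slowest to fastest is: C < D < A < B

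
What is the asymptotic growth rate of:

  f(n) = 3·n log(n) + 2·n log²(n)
Θ(n log² n)

Order the terms by growth rate: 3·n log(n) ≺ 2·n log²(n).
The fastest-growing term 2·n log²(n) dominates as n → ∞; dropping its constant factor gives Θ(n log² n).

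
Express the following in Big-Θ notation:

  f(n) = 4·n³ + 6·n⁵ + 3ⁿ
Θ(3ⁿ)

Order the terms by growth rate: 4·n³ ≺ 6·n⁵ ≺ 3ⁿ.
The fastest-growing term 3ⁿ dominates as n → ∞; dropping its constant factor gives Θ(3ⁿ).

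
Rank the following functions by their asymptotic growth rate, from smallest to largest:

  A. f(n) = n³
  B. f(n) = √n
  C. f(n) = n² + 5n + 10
B < C < A

Comparing growth rates:
B = √n is O(√n)
C = n² + 5n + 10 is O(n²)
A = n³ is O(n³)

Therefore, the order from slowest to fastest is: B < C < A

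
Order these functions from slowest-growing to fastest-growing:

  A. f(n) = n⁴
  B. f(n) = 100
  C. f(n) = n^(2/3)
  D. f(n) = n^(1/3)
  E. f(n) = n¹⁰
B < D < C < A < E

Comparing growth rates:
B = 100 is O(1)
D = n^(1/3) is O(n^(1/3))
C = n^(2/3) is O(n^(2/3))
A = n⁴ is O(n⁴)
E = n¹⁰ is O(n¹⁰)

Therefore, the order from slowest to fastest is: B < D < C < A < E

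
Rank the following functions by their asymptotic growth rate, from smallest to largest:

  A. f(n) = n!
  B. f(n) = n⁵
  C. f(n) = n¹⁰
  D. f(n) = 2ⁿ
B < C < D < A

Comparing growth rates:
B = n⁵ is O(n⁵)
C = n¹⁰ is O(n¹⁰)
D = 2ⁿ is O(2ⁿ)
A = n! is O(n!)

Therefore, the order from slowest to fastest is: B < C < D < A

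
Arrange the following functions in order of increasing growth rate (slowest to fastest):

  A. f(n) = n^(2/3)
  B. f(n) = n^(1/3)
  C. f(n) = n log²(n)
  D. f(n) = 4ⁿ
B < A < C < D

Comparing growth rates:
B = n^(1/3) is O(n^(1/3))
A = n^(2/3) is O(n^(2/3))
C = n log²(n) is O(n log² n)
D = 4ⁿ is O(4ⁿ)

Therefore, the order from slowest to fastest is: B < A < C < D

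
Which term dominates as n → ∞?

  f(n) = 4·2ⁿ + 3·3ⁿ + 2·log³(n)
3·3ⁿ

Looking at each term:
  - 4·2ⁿ is O(2ⁿ)
  - 3·3ⁿ is O(3ⁿ)
  - 2·log³(n) is O(log³ n)

The term 3·3ⁿ (O(3ⁿ)) grows fastest and dominates all others.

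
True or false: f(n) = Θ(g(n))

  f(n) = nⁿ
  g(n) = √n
False

f(n) = nⁿ is O(nⁿ), and g(n) = √n is O(√n).
Since they have different growth rates, f(n) = Θ(g(n)) is false.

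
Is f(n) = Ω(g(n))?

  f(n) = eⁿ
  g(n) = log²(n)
True

f(n) = eⁿ is O(eⁿ), and g(n) = log²(n) is O(log² n).
Since O(eⁿ) grows at least as fast as O(log² n), f(n) = Ω(g(n)) is true.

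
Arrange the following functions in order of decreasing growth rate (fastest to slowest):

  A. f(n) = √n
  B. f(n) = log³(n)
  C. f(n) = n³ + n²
C > A > B

Comparing growth rates:
C = n³ + n² is O(n³)
A = √n is O(√n)
B = log³(n) is O(log³ n)

Therefore, the order from fastest to slowest is: C > A > B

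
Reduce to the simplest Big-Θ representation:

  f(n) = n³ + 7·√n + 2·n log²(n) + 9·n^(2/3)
Θ(n³)

Order the terms by growth rate: 7·√n ≺ 9·n^(2/3) ≺ 2·n log²(n) ≺ n³.
The fastest-growing term n³ dominates as n → ∞; dropping its constant factor gives Θ(n³).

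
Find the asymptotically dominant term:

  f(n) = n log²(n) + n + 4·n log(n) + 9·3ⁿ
9·3ⁿ

Looking at each term:
  - n log²(n) is O(n log² n)
  - n is O(n)
  - 4·n log(n) is O(n log n)
  - 9·3ⁿ is O(3ⁿ)

The term 9·3ⁿ (O(3ⁿ)) grows fastest and dominates all others.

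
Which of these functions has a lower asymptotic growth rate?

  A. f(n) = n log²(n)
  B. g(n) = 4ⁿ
A

f(n) = n log²(n) is O(n log² n), while g(n) = 4ⁿ is O(4ⁿ).
Since O(n log² n) grows slower than O(4ⁿ), f(n) is dominated.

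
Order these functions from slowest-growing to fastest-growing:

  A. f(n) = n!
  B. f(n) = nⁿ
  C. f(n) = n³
C < A < B

Comparing growth rates:
C = n³ is O(n³)
A = n! is O(n!)
B = nⁿ is O(nⁿ)

Therefore, the order from slowest to fastest is: C < A < B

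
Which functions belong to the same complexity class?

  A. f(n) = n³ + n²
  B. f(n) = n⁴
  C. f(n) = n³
A and C

Examining each function:
  A. n³ + n² is O(n³)
  B. n⁴ is O(n⁴)
  C. n³ is O(n³)

Functions A and C both have the same complexity class.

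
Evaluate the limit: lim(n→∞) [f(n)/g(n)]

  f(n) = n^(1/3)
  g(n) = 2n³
0

Since n^(1/3) (O(n^(1/3))) grows slower than 2n³ (O(n³)),
the ratio f(n)/g(n) → 0 as n → ∞.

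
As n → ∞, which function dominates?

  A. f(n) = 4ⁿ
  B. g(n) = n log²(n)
A

f(n) = 4ⁿ is O(4ⁿ), while g(n) = n log²(n) is O(n log² n).
Since O(4ⁿ) grows faster than O(n log² n), f(n) dominates.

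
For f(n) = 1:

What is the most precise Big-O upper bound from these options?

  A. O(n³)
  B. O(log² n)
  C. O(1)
C

f(n) = 1 is O(1).
All listed options are valid Big-O bounds (upper bounds),
but O(1) is the tightest (smallest valid bound).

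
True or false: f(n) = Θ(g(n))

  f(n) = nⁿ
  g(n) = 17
False

f(n) = nⁿ is O(nⁿ), and g(n) = 17 is O(1).
Since they have different growth rates, f(n) = Θ(g(n)) is false.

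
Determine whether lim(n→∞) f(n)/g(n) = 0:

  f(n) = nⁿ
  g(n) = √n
False

f(n) = nⁿ is O(nⁿ), and g(n) = √n is O(√n).
Since O(nⁿ) grows faster than or equal to O(√n), f(n) = o(g(n)) is false.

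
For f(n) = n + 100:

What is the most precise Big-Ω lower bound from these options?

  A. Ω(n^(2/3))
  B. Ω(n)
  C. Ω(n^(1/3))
B

f(n) = n + 100 is Ω(n).
All listed options are valid Big-Ω bounds (lower bounds),
but Ω(n) is the tightest (largest valid bound).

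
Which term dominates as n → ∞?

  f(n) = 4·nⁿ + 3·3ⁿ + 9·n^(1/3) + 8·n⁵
4·nⁿ

Looking at each term:
  - 4·nⁿ is O(nⁿ)
  - 3·3ⁿ is O(3ⁿ)
  - 9·n^(1/3) is O(n^(1/3))
  - 8·n⁵ is O(n⁵)

The term 4·nⁿ (O(nⁿ)) grows fastest and dominates all others.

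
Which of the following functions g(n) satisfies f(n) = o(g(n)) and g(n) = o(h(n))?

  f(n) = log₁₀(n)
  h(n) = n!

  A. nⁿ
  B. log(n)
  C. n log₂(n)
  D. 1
C

We need g(n) with log₁₀(n) = o(g(n)) and g(n) = o(n!), i.e. O(log n) ≺ g ≺ O(n!).
Check each option:
  A. nⁿ — O(nⁿ) does not grow strictly slower than h(n)
  B. log(n) — O(log n) does not grow strictly faster than f(n)
  C. n log₂(n) — O(n log n) is strictly between O(log n) and O(n!) ✓
  D. 1 — O(1) does not grow strictly faster than f(n)

Only option C (n log₂(n)) lies strictly between.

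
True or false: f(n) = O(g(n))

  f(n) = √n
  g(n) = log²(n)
False

f(n) = √n is O(√n), and g(n) = log²(n) is O(log² n).
Since O(√n) grows faster than O(log² n), f(n) = O(g(n)) is false.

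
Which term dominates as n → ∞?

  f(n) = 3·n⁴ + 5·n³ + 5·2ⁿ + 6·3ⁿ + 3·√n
6·3ⁿ

Looking at each term:
  - 3·n⁴ is O(n⁴)
  - 5·n³ is O(n³)
  - 5·2ⁿ is O(2ⁿ)
  - 6·3ⁿ is O(3ⁿ)
  - 3·√n is O(√n)

The term 6·3ⁿ (O(3ⁿ)) grows fastest and dominates all others.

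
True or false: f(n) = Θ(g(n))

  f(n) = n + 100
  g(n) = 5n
True

f(n) = n + 100 and g(n) = 5n are both O(n).
Since they have the same asymptotic growth rate, f(n) = Θ(g(n)) is true.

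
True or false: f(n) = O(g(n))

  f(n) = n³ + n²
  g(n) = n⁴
True

f(n) = n³ + n² is O(n³), and g(n) = n⁴ is O(n⁴).
Since O(n³) ⊆ O(n⁴) (f grows no faster than g), f(n) = O(g(n)) is true.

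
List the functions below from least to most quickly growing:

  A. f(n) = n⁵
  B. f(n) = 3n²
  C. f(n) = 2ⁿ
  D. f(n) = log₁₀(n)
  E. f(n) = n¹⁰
D < B < A < E < C

Comparing growth rates:
D = log₁₀(n) is O(log n)
B = 3n² is O(n²)
A = n⁵ is O(n⁵)
E = n¹⁰ is O(n¹⁰)
C = 2ⁿ is O(2ⁿ)

Therefore, the order from slowest to fastest is: D < B < A < E < C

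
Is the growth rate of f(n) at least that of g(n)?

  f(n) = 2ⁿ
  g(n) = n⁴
True

f(n) = 2ⁿ is O(2ⁿ), and g(n) = n⁴ is O(n⁴).
Since O(2ⁿ) grows at least as fast as O(n⁴), f(n) = Ω(g(n)) is true.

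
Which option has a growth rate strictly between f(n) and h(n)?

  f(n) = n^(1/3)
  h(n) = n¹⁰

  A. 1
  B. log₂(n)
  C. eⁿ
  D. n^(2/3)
D

We need g(n) with n^(1/3) = o(g(n)) and g(n) = o(n¹⁰), i.e. O(n^(1/3)) ≺ g ≺ O(n¹⁰).
Check each option:
  A. 1 — O(1) does not grow strictly faster than f(n)
  B. log₂(n) — O(log n) does not grow strictly faster than f(n)
  C. eⁿ — O(eⁿ) does not grow strictly slower than h(n)
  D. n^(2/3) — O(n^(2/3)) is strictly between O(n^(1/3)) and O(n¹⁰) ✓

Only option D (n^(2/3)) lies strictly between.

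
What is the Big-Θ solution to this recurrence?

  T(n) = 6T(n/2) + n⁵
Θ(n⁵)

Master Theorem: a = 6, b = 2, f(n) = n⁵.
Compute the critical exponent d = log₂(6) = 2.585.
Compare f(n) = Θ(n⁵) against n^d:
  k = 5 > d = 2.585, so f(n) = Ω(n^(d+ε)) — Case 3.
  Regularity: a·(n/b)^5/n^5 = a/b^5 = 6/32 < 1 ✓.
  The top-level work dominates: T(n) = Θ(f(n)) = Θ(n⁵).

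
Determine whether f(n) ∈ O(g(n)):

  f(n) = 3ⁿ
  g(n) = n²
False

f(n) = 3ⁿ is O(3ⁿ), and g(n) = n² is O(n²).
Since O(3ⁿ) grows faster than O(n²), f(n) = O(g(n)) is false.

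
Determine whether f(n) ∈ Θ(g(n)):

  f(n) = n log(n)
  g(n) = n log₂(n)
True

f(n) = n log(n) and g(n) = n log₂(n) are both O(n log n).
Since they have the same asymptotic growth rate, f(n) = Θ(g(n)) is true.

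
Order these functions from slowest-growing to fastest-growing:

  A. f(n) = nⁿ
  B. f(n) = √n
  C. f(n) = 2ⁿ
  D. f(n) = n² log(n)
B < D < C < A

Comparing growth rates:
B = √n is O(√n)
D = n² log(n) is O(n² log n)
C = 2ⁿ is O(2ⁿ)
A = nⁿ is O(nⁿ)

Therefore, the order from slowest to fastest is: B < D < C < A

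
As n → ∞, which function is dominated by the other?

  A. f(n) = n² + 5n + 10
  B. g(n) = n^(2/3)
B

f(n) = n² + 5n + 10 is O(n²), while g(n) = n^(2/3) is O(n^(2/3)).
Since O(n^(2/3)) grows slower than O(n²), g(n) is dominated.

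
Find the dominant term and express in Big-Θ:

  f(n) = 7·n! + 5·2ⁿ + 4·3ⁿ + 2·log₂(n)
Θ(n!)

Order the terms by growth rate: 2·log₂(n) ≺ 5·2ⁿ ≺ 4·3ⁿ ≺ 7·n!.
The fastest-growing term 7·n! dominates as n → ∞; dropping its constant factor gives Θ(n!).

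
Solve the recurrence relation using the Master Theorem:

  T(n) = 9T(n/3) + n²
Θ(n² log n)

Master Theorem: a = 9, b = 3, f(n) = n².
Compute the critical exponent d = log₃(9) = 2.
Compare f(n) = Θ(n²) against n^d:
  k = 2 = d, so f(n) = Θ(n^d) — Case 2.
  Work is balanced across levels: T(n) = Θ(n^d log n) = Θ(n² log n).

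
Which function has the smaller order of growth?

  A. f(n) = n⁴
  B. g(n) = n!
A

f(n) = n⁴ is O(n⁴), while g(n) = n! is O(n!).
Since O(n⁴) grows slower than O(n!), f(n) is dominated.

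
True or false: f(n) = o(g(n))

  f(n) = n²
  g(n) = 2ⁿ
True

f(n) = n² is O(n²), and g(n) = 2ⁿ is O(2ⁿ).
Since O(n²) grows strictly slower than O(2ⁿ), f(n) = o(g(n)) is true.
This means lim(n→∞) f(n)/g(n) = 0.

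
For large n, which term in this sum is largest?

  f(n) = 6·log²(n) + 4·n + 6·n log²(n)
6·n log²(n)

Looking at each term:
  - 6·log²(n) is O(log² n)
  - 4·n is O(n)
  - 6·n log²(n) is O(n log² n)

The term 6·n log²(n) (O(n log² n)) grows fastest and dominates all others.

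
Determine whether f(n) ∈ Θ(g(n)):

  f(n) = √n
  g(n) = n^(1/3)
False

f(n) = √n is O(√n), and g(n) = n^(1/3) is O(n^(1/3)).
Since they have different growth rates, f(n) = Θ(g(n)) is false.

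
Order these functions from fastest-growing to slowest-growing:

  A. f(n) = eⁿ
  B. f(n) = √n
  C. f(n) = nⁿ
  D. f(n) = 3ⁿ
C > D > A > B

Comparing growth rates:
C = nⁿ is O(nⁿ)
D = 3ⁿ is O(3ⁿ)
A = eⁿ is O(eⁿ)
B = √n is O(√n)

Therefore, the order from fastest to slowest is: C > D > A > B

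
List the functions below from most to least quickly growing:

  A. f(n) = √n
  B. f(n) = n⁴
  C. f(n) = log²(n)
B > A > C

Comparing growth rates:
B = n⁴ is O(n⁴)
A = √n is O(√n)
C = log²(n) is O(log² n)

Therefore, the order from fastest to slowest is: B > A > C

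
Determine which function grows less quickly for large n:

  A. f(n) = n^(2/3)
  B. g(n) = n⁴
A

f(n) = n^(2/3) is O(n^(2/3)), while g(n) = n⁴ is O(n⁴).
Since O(n^(2/3)) grows slower than O(n⁴), f(n) is dominated.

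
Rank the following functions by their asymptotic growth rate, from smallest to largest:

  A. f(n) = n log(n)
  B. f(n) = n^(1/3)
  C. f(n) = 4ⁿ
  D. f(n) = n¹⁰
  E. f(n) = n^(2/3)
B < E < A < D < C

Comparing growth rates:
B = n^(1/3) is O(n^(1/3))
E = n^(2/3) is O(n^(2/3))
A = n log(n) is O(n log n)
D = n¹⁰ is O(n¹⁰)
C = 4ⁿ is O(4ⁿ)

Therefore, the order from slowest to fastest is: B < E < A < D < C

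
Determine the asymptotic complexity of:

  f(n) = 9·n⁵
O(n⁵)

The dominant term in 9·n⁵ is 9·n⁵, which is Θ(n⁵).
Constants are absorbed, so the tightest bound is O(n⁵).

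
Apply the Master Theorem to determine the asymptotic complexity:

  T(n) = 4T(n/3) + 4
Θ(n^log₃(4))

Master Theorem: a = 4, b = 3, f(n) = 4.
Compute the critical exponent d = log₃(4) = 1.262.
Compare f(n) = Θ(1) against n^d:
  k = 0 < d = 1.262, so f(n) = O(n^(d-ε)) — Case 1.
  The recursion cost dominates: T(n) = Θ(n^d) = Θ(n^log₃(4)).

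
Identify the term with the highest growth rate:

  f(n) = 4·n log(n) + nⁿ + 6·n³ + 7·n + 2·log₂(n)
nⁿ

Looking at each term:
  - 4·n log(n) is O(n log n)
  - nⁿ is O(nⁿ)
  - 6·n³ is O(n³)
  - 7·n is O(n)
  - 2·log₂(n) is O(log n)

The term nⁿ (O(nⁿ)) grows fastest and dominates all others.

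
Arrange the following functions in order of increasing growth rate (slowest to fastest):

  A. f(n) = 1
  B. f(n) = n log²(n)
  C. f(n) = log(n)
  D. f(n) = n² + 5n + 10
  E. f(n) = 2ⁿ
A < C < B < D < E

Comparing growth rates:
A = 1 is O(1)
C = log(n) is O(log n)
B = n log²(n) is O(n log² n)
D = n² + 5n + 10 is O(n²)
E = 2ⁿ is O(2ⁿ)

Therefore, the order from slowest to fastest is: A < C < B < D < E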